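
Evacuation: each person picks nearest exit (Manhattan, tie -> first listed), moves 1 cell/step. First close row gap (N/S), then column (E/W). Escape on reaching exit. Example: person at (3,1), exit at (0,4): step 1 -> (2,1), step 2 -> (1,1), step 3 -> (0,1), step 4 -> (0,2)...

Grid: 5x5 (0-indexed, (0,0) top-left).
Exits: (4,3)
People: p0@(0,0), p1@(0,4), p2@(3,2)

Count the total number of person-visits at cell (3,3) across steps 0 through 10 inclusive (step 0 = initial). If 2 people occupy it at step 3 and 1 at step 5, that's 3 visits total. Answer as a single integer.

Step 0: p0@(0,0) p1@(0,4) p2@(3,2) -> at (3,3): 0 [-], cum=0
Step 1: p0@(1,0) p1@(1,4) p2@(4,2) -> at (3,3): 0 [-], cum=0
Step 2: p0@(2,0) p1@(2,4) p2@ESC -> at (3,3): 0 [-], cum=0
Step 3: p0@(3,0) p1@(3,4) p2@ESC -> at (3,3): 0 [-], cum=0
Step 4: p0@(4,0) p1@(4,4) p2@ESC -> at (3,3): 0 [-], cum=0
Step 5: p0@(4,1) p1@ESC p2@ESC -> at (3,3): 0 [-], cum=0
Step 6: p0@(4,2) p1@ESC p2@ESC -> at (3,3): 0 [-], cum=0
Step 7: p0@ESC p1@ESC p2@ESC -> at (3,3): 0 [-], cum=0
Total visits = 0

Answer: 0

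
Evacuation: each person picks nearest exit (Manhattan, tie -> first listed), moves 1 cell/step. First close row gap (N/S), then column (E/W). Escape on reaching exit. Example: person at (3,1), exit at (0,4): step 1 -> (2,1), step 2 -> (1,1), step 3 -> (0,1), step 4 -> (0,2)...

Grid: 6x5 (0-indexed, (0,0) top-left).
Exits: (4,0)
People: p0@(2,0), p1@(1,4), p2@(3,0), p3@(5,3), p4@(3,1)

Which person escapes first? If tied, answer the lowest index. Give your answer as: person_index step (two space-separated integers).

Answer: 2 1

Derivation:
Step 1: p0:(2,0)->(3,0) | p1:(1,4)->(2,4) | p2:(3,0)->(4,0)->EXIT | p3:(5,3)->(4,3) | p4:(3,1)->(4,1)
Step 2: p0:(3,0)->(4,0)->EXIT | p1:(2,4)->(3,4) | p2:escaped | p3:(4,3)->(4,2) | p4:(4,1)->(4,0)->EXIT
Step 3: p0:escaped | p1:(3,4)->(4,4) | p2:escaped | p3:(4,2)->(4,1) | p4:escaped
Step 4: p0:escaped | p1:(4,4)->(4,3) | p2:escaped | p3:(4,1)->(4,0)->EXIT | p4:escaped
Step 5: p0:escaped | p1:(4,3)->(4,2) | p2:escaped | p3:escaped | p4:escaped
Step 6: p0:escaped | p1:(4,2)->(4,1) | p2:escaped | p3:escaped | p4:escaped
Step 7: p0:escaped | p1:(4,1)->(4,0)->EXIT | p2:escaped | p3:escaped | p4:escaped
Exit steps: [2, 7, 1, 4, 2]
First to escape: p2 at step 1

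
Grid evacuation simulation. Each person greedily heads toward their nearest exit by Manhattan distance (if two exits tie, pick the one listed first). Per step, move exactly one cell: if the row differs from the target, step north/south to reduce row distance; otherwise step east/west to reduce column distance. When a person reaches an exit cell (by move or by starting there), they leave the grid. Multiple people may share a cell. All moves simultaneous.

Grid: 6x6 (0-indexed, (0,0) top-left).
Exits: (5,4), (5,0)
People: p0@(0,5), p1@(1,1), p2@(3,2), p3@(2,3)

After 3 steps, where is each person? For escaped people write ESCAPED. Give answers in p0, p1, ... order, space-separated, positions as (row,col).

Step 1: p0:(0,5)->(1,5) | p1:(1,1)->(2,1) | p2:(3,2)->(4,2) | p3:(2,3)->(3,3)
Step 2: p0:(1,5)->(2,5) | p1:(2,1)->(3,1) | p2:(4,2)->(5,2) | p3:(3,3)->(4,3)
Step 3: p0:(2,5)->(3,5) | p1:(3,1)->(4,1) | p2:(5,2)->(5,3) | p3:(4,3)->(5,3)

(3,5) (4,1) (5,3) (5,3)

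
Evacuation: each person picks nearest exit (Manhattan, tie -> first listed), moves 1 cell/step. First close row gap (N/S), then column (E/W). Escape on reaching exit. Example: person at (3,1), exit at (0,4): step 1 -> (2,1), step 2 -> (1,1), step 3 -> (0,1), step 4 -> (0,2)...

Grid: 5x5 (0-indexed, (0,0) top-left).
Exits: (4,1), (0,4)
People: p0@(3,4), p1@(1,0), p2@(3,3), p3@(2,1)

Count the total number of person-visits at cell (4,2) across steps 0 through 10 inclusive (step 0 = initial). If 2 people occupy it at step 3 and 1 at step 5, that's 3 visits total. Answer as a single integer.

Answer: 1

Derivation:
Step 0: p0@(3,4) p1@(1,0) p2@(3,3) p3@(2,1) -> at (4,2): 0 [-], cum=0
Step 1: p0@(2,4) p1@(2,0) p2@(4,3) p3@(3,1) -> at (4,2): 0 [-], cum=0
Step 2: p0@(1,4) p1@(3,0) p2@(4,2) p3@ESC -> at (4,2): 1 [p2], cum=1
Step 3: p0@ESC p1@(4,0) p2@ESC p3@ESC -> at (4,2): 0 [-], cum=1
Step 4: p0@ESC p1@ESC p2@ESC p3@ESC -> at (4,2): 0 [-], cum=1
Total visits = 1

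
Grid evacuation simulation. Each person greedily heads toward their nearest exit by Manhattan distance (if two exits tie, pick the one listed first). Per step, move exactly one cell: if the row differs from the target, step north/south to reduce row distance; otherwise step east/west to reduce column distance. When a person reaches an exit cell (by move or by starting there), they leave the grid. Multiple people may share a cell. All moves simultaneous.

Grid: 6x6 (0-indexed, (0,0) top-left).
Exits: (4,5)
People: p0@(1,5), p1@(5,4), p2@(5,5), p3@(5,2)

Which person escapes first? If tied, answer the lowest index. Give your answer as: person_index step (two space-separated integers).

Step 1: p0:(1,5)->(2,5) | p1:(5,4)->(4,4) | p2:(5,5)->(4,5)->EXIT | p3:(5,2)->(4,2)
Step 2: p0:(2,5)->(3,5) | p1:(4,4)->(4,5)->EXIT | p2:escaped | p3:(4,2)->(4,3)
Step 3: p0:(3,5)->(4,5)->EXIT | p1:escaped | p2:escaped | p3:(4,3)->(4,4)
Step 4: p0:escaped | p1:escaped | p2:escaped | p3:(4,4)->(4,5)->EXIT
Exit steps: [3, 2, 1, 4]
First to escape: p2 at step 1

Answer: 2 1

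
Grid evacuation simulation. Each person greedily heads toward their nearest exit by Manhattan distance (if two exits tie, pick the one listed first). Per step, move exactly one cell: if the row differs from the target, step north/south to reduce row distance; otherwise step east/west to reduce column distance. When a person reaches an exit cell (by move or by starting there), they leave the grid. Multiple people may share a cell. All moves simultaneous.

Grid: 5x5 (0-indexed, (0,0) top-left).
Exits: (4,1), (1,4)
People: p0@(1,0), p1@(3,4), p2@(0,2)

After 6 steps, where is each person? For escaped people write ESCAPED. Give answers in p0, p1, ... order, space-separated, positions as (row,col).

Step 1: p0:(1,0)->(2,0) | p1:(3,4)->(2,4) | p2:(0,2)->(1,2)
Step 2: p0:(2,0)->(3,0) | p1:(2,4)->(1,4)->EXIT | p2:(1,2)->(1,3)
Step 3: p0:(3,0)->(4,0) | p1:escaped | p2:(1,3)->(1,4)->EXIT
Step 4: p0:(4,0)->(4,1)->EXIT | p1:escaped | p2:escaped

ESCAPED ESCAPED ESCAPED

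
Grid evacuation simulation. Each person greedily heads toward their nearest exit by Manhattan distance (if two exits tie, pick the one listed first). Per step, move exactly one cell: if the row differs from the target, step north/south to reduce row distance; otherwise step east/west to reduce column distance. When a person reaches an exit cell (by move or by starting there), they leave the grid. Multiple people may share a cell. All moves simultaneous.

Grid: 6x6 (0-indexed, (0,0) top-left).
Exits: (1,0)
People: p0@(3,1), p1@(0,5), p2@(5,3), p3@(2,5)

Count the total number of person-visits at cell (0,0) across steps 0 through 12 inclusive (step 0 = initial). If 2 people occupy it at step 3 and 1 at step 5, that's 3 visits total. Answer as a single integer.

Step 0: p0@(3,1) p1@(0,5) p2@(5,3) p3@(2,5) -> at (0,0): 0 [-], cum=0
Step 1: p0@(2,1) p1@(1,5) p2@(4,3) p3@(1,5) -> at (0,0): 0 [-], cum=0
Step 2: p0@(1,1) p1@(1,4) p2@(3,3) p3@(1,4) -> at (0,0): 0 [-], cum=0
Step 3: p0@ESC p1@(1,3) p2@(2,3) p3@(1,3) -> at (0,0): 0 [-], cum=0
Step 4: p0@ESC p1@(1,2) p2@(1,3) p3@(1,2) -> at (0,0): 0 [-], cum=0
Step 5: p0@ESC p1@(1,1) p2@(1,2) p3@(1,1) -> at (0,0): 0 [-], cum=0
Step 6: p0@ESC p1@ESC p2@(1,1) p3@ESC -> at (0,0): 0 [-], cum=0
Step 7: p0@ESC p1@ESC p2@ESC p3@ESC -> at (0,0): 0 [-], cum=0
Total visits = 0

Answer: 0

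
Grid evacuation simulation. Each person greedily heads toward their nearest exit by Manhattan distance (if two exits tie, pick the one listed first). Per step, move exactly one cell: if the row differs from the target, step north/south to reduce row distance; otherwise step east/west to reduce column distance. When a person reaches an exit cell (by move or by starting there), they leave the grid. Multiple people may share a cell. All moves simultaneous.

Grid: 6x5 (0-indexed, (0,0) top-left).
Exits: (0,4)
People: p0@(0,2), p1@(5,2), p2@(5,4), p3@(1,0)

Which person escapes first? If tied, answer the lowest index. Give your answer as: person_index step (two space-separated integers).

Answer: 0 2

Derivation:
Step 1: p0:(0,2)->(0,3) | p1:(5,2)->(4,2) | p2:(5,4)->(4,4) | p3:(1,0)->(0,0)
Step 2: p0:(0,3)->(0,4)->EXIT | p1:(4,2)->(3,2) | p2:(4,4)->(3,4) | p3:(0,0)->(0,1)
Step 3: p0:escaped | p1:(3,2)->(2,2) | p2:(3,4)->(2,4) | p3:(0,1)->(0,2)
Step 4: p0:escaped | p1:(2,2)->(1,2) | p2:(2,4)->(1,4) | p3:(0,2)->(0,3)
Step 5: p0:escaped | p1:(1,2)->(0,2) | p2:(1,4)->(0,4)->EXIT | p3:(0,3)->(0,4)->EXIT
Step 6: p0:escaped | p1:(0,2)->(0,3) | p2:escaped | p3:escaped
Step 7: p0:escaped | p1:(0,3)->(0,4)->EXIT | p2:escaped | p3:escaped
Exit steps: [2, 7, 5, 5]
First to escape: p0 at step 2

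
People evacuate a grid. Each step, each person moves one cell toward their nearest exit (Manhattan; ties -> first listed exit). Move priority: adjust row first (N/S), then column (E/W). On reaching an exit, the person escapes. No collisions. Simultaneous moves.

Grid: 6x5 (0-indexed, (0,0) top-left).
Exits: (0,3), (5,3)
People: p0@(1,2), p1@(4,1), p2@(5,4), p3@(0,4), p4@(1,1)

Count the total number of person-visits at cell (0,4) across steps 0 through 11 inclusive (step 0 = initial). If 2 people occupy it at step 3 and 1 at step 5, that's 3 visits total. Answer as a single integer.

Answer: 1

Derivation:
Step 0: p0@(1,2) p1@(4,1) p2@(5,4) p3@(0,4) p4@(1,1) -> at (0,4): 1 [p3], cum=1
Step 1: p0@(0,2) p1@(5,1) p2@ESC p3@ESC p4@(0,1) -> at (0,4): 0 [-], cum=1
Step 2: p0@ESC p1@(5,2) p2@ESC p3@ESC p4@(0,2) -> at (0,4): 0 [-], cum=1
Step 3: p0@ESC p1@ESC p2@ESC p3@ESC p4@ESC -> at (0,4): 0 [-], cum=1
Total visits = 1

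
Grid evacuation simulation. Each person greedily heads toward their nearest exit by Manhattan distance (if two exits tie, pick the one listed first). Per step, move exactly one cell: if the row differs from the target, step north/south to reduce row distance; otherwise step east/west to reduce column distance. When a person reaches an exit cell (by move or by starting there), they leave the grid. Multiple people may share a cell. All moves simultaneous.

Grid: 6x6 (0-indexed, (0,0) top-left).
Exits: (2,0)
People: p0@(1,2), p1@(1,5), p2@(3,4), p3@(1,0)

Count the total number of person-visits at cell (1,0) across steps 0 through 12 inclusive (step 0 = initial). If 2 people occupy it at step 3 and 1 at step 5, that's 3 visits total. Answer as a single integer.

Answer: 1

Derivation:
Step 0: p0@(1,2) p1@(1,5) p2@(3,4) p3@(1,0) -> at (1,0): 1 [p3], cum=1
Step 1: p0@(2,2) p1@(2,5) p2@(2,4) p3@ESC -> at (1,0): 0 [-], cum=1
Step 2: p0@(2,1) p1@(2,4) p2@(2,3) p3@ESC -> at (1,0): 0 [-], cum=1
Step 3: p0@ESC p1@(2,3) p2@(2,2) p3@ESC -> at (1,0): 0 [-], cum=1
Step 4: p0@ESC p1@(2,2) p2@(2,1) p3@ESC -> at (1,0): 0 [-], cum=1
Step 5: p0@ESC p1@(2,1) p2@ESC p3@ESC -> at (1,0): 0 [-], cum=1
Step 6: p0@ESC p1@ESC p2@ESC p3@ESC -> at (1,0): 0 [-], cum=1
Total visits = 1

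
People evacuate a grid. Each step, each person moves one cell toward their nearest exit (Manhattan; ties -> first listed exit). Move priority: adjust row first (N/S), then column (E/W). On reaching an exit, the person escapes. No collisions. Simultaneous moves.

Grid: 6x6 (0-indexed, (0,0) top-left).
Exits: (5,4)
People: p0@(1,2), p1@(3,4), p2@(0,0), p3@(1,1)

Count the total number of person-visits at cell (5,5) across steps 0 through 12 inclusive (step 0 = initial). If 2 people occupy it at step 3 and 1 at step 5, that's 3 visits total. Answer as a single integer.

Answer: 0

Derivation:
Step 0: p0@(1,2) p1@(3,4) p2@(0,0) p3@(1,1) -> at (5,5): 0 [-], cum=0
Step 1: p0@(2,2) p1@(4,4) p2@(1,0) p3@(2,1) -> at (5,5): 0 [-], cum=0
Step 2: p0@(3,2) p1@ESC p2@(2,0) p3@(3,1) -> at (5,5): 0 [-], cum=0
Step 3: p0@(4,2) p1@ESC p2@(3,0) p3@(4,1) -> at (5,5): 0 [-], cum=0
Step 4: p0@(5,2) p1@ESC p2@(4,0) p3@(5,1) -> at (5,5): 0 [-], cum=0
Step 5: p0@(5,3) p1@ESC p2@(5,0) p3@(5,2) -> at (5,5): 0 [-], cum=0
Step 6: p0@ESC p1@ESC p2@(5,1) p3@(5,3) -> at (5,5): 0 [-], cum=0
Step 7: p0@ESC p1@ESC p2@(5,2) p3@ESC -> at (5,5): 0 [-], cum=0
Step 8: p0@ESC p1@ESC p2@(5,3) p3@ESC -> at (5,5): 0 [-], cum=0
Step 9: p0@ESC p1@ESC p2@ESC p3@ESC -> at (5,5): 0 [-], cum=0
Total visits = 0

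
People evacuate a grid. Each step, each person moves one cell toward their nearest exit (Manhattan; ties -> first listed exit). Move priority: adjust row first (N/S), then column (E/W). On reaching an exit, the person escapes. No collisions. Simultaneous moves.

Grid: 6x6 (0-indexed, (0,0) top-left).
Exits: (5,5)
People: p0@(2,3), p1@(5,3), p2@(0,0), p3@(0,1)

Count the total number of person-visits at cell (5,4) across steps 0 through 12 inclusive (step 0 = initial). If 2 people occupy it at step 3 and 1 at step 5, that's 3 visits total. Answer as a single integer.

Step 0: p0@(2,3) p1@(5,3) p2@(0,0) p3@(0,1) -> at (5,4): 0 [-], cum=0
Step 1: p0@(3,3) p1@(5,4) p2@(1,0) p3@(1,1) -> at (5,4): 1 [p1], cum=1
Step 2: p0@(4,3) p1@ESC p2@(2,0) p3@(2,1) -> at (5,4): 0 [-], cum=1
Step 3: p0@(5,3) p1@ESC p2@(3,0) p3@(3,1) -> at (5,4): 0 [-], cum=1
Step 4: p0@(5,4) p1@ESC p2@(4,0) p3@(4,1) -> at (5,4): 1 [p0], cum=2
Step 5: p0@ESC p1@ESC p2@(5,0) p3@(5,1) -> at (5,4): 0 [-], cum=2
Step 6: p0@ESC p1@ESC p2@(5,1) p3@(5,2) -> at (5,4): 0 [-], cum=2
Step 7: p0@ESC p1@ESC p2@(5,2) p3@(5,3) -> at (5,4): 0 [-], cum=2
Step 8: p0@ESC p1@ESC p2@(5,3) p3@(5,4) -> at (5,4): 1 [p3], cum=3
Step 9: p0@ESC p1@ESC p2@(5,4) p3@ESC -> at (5,4): 1 [p2], cum=4
Step 10: p0@ESC p1@ESC p2@ESC p3@ESC -> at (5,4): 0 [-], cum=4
Total visits = 4

Answer: 4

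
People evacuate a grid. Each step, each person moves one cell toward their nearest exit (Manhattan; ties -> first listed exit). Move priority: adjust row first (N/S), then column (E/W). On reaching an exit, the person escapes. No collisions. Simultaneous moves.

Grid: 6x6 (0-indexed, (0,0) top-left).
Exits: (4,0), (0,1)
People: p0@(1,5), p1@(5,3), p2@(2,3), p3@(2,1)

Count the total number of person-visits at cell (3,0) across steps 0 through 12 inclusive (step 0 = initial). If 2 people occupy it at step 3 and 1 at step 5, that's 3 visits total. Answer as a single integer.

Step 0: p0@(1,5) p1@(5,3) p2@(2,3) p3@(2,1) -> at (3,0): 0 [-], cum=0
Step 1: p0@(0,5) p1@(4,3) p2@(1,3) p3@(1,1) -> at (3,0): 0 [-], cum=0
Step 2: p0@(0,4) p1@(4,2) p2@(0,3) p3@ESC -> at (3,0): 0 [-], cum=0
Step 3: p0@(0,3) p1@(4,1) p2@(0,2) p3@ESC -> at (3,0): 0 [-], cum=0
Step 4: p0@(0,2) p1@ESC p2@ESC p3@ESC -> at (3,0): 0 [-], cum=0
Step 5: p0@ESC p1@ESC p2@ESC p3@ESC -> at (3,0): 0 [-], cum=0
Total visits = 0

Answer: 0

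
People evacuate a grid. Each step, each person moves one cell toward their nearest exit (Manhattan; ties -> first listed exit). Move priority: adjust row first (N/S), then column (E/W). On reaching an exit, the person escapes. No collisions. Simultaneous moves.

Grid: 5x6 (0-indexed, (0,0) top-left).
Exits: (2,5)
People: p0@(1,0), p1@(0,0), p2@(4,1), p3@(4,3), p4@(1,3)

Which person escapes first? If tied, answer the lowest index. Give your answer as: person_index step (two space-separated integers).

Step 1: p0:(1,0)->(2,0) | p1:(0,0)->(1,0) | p2:(4,1)->(3,1) | p3:(4,3)->(3,3) | p4:(1,3)->(2,3)
Step 2: p0:(2,0)->(2,1) | p1:(1,0)->(2,0) | p2:(3,1)->(2,1) | p3:(3,3)->(2,3) | p4:(2,3)->(2,4)
Step 3: p0:(2,1)->(2,2) | p1:(2,0)->(2,1) | p2:(2,1)->(2,2) | p3:(2,3)->(2,4) | p4:(2,4)->(2,5)->EXIT
Step 4: p0:(2,2)->(2,3) | p1:(2,1)->(2,2) | p2:(2,2)->(2,3) | p3:(2,4)->(2,5)->EXIT | p4:escaped
Step 5: p0:(2,3)->(2,4) | p1:(2,2)->(2,3) | p2:(2,3)->(2,4) | p3:escaped | p4:escaped
Step 6: p0:(2,4)->(2,5)->EXIT | p1:(2,3)->(2,4) | p2:(2,4)->(2,5)->EXIT | p3:escaped | p4:escaped
Step 7: p0:escaped | p1:(2,4)->(2,5)->EXIT | p2:escaped | p3:escaped | p4:escaped
Exit steps: [6, 7, 6, 4, 3]
First to escape: p4 at step 3

Answer: 4 3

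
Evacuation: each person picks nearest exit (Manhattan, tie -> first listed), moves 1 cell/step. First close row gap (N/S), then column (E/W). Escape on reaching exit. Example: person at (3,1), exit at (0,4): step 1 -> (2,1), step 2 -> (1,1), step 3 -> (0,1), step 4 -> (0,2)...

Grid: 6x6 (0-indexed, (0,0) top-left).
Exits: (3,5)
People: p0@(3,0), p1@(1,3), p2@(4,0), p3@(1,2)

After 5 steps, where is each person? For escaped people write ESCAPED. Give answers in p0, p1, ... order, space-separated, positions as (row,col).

Step 1: p0:(3,0)->(3,1) | p1:(1,3)->(2,3) | p2:(4,0)->(3,0) | p3:(1,2)->(2,2)
Step 2: p0:(3,1)->(3,2) | p1:(2,3)->(3,3) | p2:(3,0)->(3,1) | p3:(2,2)->(3,2)
Step 3: p0:(3,2)->(3,3) | p1:(3,3)->(3,4) | p2:(3,1)->(3,2) | p3:(3,2)->(3,3)
Step 4: p0:(3,3)->(3,4) | p1:(3,4)->(3,5)->EXIT | p2:(3,2)->(3,3) | p3:(3,3)->(3,4)
Step 5: p0:(3,4)->(3,5)->EXIT | p1:escaped | p2:(3,3)->(3,4) | p3:(3,4)->(3,5)->EXIT

ESCAPED ESCAPED (3,4) ESCAPED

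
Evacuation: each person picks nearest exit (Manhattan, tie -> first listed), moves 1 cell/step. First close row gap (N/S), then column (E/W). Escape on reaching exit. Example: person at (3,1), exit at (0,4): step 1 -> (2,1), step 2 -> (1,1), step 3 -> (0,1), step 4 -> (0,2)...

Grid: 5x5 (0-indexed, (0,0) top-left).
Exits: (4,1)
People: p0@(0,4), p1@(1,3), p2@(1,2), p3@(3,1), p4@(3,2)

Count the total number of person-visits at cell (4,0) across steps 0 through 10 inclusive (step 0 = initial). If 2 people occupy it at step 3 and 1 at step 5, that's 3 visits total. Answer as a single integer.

Answer: 0

Derivation:
Step 0: p0@(0,4) p1@(1,3) p2@(1,2) p3@(3,1) p4@(3,2) -> at (4,0): 0 [-], cum=0
Step 1: p0@(1,4) p1@(2,3) p2@(2,2) p3@ESC p4@(4,2) -> at (4,0): 0 [-], cum=0
Step 2: p0@(2,4) p1@(3,3) p2@(3,2) p3@ESC p4@ESC -> at (4,0): 0 [-], cum=0
Step 3: p0@(3,4) p1@(4,3) p2@(4,2) p3@ESC p4@ESC -> at (4,0): 0 [-], cum=0
Step 4: p0@(4,4) p1@(4,2) p2@ESC p3@ESC p4@ESC -> at (4,0): 0 [-], cum=0
Step 5: p0@(4,3) p1@ESC p2@ESC p3@ESC p4@ESC -> at (4,0): 0 [-], cum=0
Step 6: p0@(4,2) p1@ESC p2@ESC p3@ESC p4@ESC -> at (4,0): 0 [-], cum=0
Step 7: p0@ESC p1@ESC p2@ESC p3@ESC p4@ESC -> at (4,0): 0 [-], cum=0
Total visits = 0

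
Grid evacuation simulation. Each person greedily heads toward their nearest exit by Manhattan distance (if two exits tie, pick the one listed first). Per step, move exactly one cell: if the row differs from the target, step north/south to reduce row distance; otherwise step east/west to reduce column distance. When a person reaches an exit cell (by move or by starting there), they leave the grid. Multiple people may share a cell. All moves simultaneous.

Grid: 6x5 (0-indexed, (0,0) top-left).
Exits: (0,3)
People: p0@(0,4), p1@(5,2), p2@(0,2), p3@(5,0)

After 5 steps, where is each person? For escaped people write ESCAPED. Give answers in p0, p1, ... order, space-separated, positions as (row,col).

Step 1: p0:(0,4)->(0,3)->EXIT | p1:(5,2)->(4,2) | p2:(0,2)->(0,3)->EXIT | p3:(5,0)->(4,0)
Step 2: p0:escaped | p1:(4,2)->(3,2) | p2:escaped | p3:(4,0)->(3,0)
Step 3: p0:escaped | p1:(3,2)->(2,2) | p2:escaped | p3:(3,0)->(2,0)
Step 4: p0:escaped | p1:(2,2)->(1,2) | p2:escaped | p3:(2,0)->(1,0)
Step 5: p0:escaped | p1:(1,2)->(0,2) | p2:escaped | p3:(1,0)->(0,0)

ESCAPED (0,2) ESCAPED (0,0)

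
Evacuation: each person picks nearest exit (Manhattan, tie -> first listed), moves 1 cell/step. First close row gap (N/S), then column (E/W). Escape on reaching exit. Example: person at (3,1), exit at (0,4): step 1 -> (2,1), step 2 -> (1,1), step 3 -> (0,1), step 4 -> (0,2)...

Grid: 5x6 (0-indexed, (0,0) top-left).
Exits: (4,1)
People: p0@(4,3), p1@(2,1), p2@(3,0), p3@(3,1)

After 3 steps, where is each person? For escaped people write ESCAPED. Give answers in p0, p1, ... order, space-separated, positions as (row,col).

Step 1: p0:(4,3)->(4,2) | p1:(2,1)->(3,1) | p2:(3,0)->(4,0) | p3:(3,1)->(4,1)->EXIT
Step 2: p0:(4,2)->(4,1)->EXIT | p1:(3,1)->(4,1)->EXIT | p2:(4,0)->(4,1)->EXIT | p3:escaped

ESCAPED ESCAPED ESCAPED ESCAPED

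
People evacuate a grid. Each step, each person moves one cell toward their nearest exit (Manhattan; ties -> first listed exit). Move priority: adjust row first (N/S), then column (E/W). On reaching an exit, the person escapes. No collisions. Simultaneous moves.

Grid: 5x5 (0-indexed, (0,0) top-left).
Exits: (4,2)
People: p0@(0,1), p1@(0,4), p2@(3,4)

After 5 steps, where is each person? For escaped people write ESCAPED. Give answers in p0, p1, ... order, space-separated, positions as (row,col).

Step 1: p0:(0,1)->(1,1) | p1:(0,4)->(1,4) | p2:(3,4)->(4,4)
Step 2: p0:(1,1)->(2,1) | p1:(1,4)->(2,4) | p2:(4,4)->(4,3)
Step 3: p0:(2,1)->(3,1) | p1:(2,4)->(3,4) | p2:(4,3)->(4,2)->EXIT
Step 4: p0:(3,1)->(4,1) | p1:(3,4)->(4,4) | p2:escaped
Step 5: p0:(4,1)->(4,2)->EXIT | p1:(4,4)->(4,3) | p2:escaped

ESCAPED (4,3) ESCAPED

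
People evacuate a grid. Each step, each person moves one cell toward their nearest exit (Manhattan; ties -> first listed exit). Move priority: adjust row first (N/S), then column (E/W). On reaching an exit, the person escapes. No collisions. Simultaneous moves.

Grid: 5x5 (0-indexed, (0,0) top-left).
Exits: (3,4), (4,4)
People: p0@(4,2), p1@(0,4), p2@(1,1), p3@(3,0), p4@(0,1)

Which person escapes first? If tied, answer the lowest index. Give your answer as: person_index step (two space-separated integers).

Answer: 0 2

Derivation:
Step 1: p0:(4,2)->(4,3) | p1:(0,4)->(1,4) | p2:(1,1)->(2,1) | p3:(3,0)->(3,1) | p4:(0,1)->(1,1)
Step 2: p0:(4,3)->(4,4)->EXIT | p1:(1,4)->(2,4) | p2:(2,1)->(3,1) | p3:(3,1)->(3,2) | p4:(1,1)->(2,1)
Step 3: p0:escaped | p1:(2,4)->(3,4)->EXIT | p2:(3,1)->(3,2) | p3:(3,2)->(3,3) | p4:(2,1)->(3,1)
Step 4: p0:escaped | p1:escaped | p2:(3,2)->(3,3) | p3:(3,3)->(3,4)->EXIT | p4:(3,1)->(3,2)
Step 5: p0:escaped | p1:escaped | p2:(3,3)->(3,4)->EXIT | p3:escaped | p4:(3,2)->(3,3)
Step 6: p0:escaped | p1:escaped | p2:escaped | p3:escaped | p4:(3,3)->(3,4)->EXIT
Exit steps: [2, 3, 5, 4, 6]
First to escape: p0 at step 2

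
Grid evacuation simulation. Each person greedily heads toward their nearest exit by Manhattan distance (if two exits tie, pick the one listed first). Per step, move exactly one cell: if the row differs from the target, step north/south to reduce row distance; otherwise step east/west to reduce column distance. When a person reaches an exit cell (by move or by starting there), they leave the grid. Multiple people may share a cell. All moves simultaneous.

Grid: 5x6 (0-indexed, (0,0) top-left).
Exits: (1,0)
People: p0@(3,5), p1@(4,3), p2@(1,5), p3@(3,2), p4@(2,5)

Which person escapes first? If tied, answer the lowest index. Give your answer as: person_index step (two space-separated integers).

Answer: 3 4

Derivation:
Step 1: p0:(3,5)->(2,5) | p1:(4,3)->(3,3) | p2:(1,5)->(1,4) | p3:(3,2)->(2,2) | p4:(2,5)->(1,5)
Step 2: p0:(2,5)->(1,5) | p1:(3,3)->(2,3) | p2:(1,4)->(1,3) | p3:(2,2)->(1,2) | p4:(1,5)->(1,4)
Step 3: p0:(1,5)->(1,4) | p1:(2,3)->(1,3) | p2:(1,3)->(1,2) | p3:(1,2)->(1,1) | p4:(1,4)->(1,3)
Step 4: p0:(1,4)->(1,3) | p1:(1,3)->(1,2) | p2:(1,2)->(1,1) | p3:(1,1)->(1,0)->EXIT | p4:(1,3)->(1,2)
Step 5: p0:(1,3)->(1,2) | p1:(1,2)->(1,1) | p2:(1,1)->(1,0)->EXIT | p3:escaped | p4:(1,2)->(1,1)
Step 6: p0:(1,2)->(1,1) | p1:(1,1)->(1,0)->EXIT | p2:escaped | p3:escaped | p4:(1,1)->(1,0)->EXIT
Step 7: p0:(1,1)->(1,0)->EXIT | p1:escaped | p2:escaped | p3:escaped | p4:escaped
Exit steps: [7, 6, 5, 4, 6]
First to escape: p3 at step 4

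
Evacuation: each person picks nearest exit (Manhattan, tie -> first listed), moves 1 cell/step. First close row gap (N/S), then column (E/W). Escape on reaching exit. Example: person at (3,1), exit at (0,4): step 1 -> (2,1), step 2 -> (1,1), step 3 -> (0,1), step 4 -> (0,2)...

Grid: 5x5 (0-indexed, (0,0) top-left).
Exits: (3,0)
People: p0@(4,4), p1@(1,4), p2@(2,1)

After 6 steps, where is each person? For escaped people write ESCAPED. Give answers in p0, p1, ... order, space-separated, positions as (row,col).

Step 1: p0:(4,4)->(3,4) | p1:(1,4)->(2,4) | p2:(2,1)->(3,1)
Step 2: p0:(3,4)->(3,3) | p1:(2,4)->(3,4) | p2:(3,1)->(3,0)->EXIT
Step 3: p0:(3,3)->(3,2) | p1:(3,4)->(3,3) | p2:escaped
Step 4: p0:(3,2)->(3,1) | p1:(3,3)->(3,2) | p2:escaped
Step 5: p0:(3,1)->(3,0)->EXIT | p1:(3,2)->(3,1) | p2:escaped
Step 6: p0:escaped | p1:(3,1)->(3,0)->EXIT | p2:escaped

ESCAPED ESCAPED ESCAPED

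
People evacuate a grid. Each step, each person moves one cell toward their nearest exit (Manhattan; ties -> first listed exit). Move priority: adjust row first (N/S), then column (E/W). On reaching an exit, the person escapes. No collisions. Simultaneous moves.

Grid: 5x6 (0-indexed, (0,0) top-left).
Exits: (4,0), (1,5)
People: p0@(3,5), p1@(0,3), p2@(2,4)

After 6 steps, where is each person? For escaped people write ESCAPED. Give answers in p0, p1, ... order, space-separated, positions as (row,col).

Step 1: p0:(3,5)->(2,5) | p1:(0,3)->(1,3) | p2:(2,4)->(1,4)
Step 2: p0:(2,5)->(1,5)->EXIT | p1:(1,3)->(1,4) | p2:(1,4)->(1,5)->EXIT
Step 3: p0:escaped | p1:(1,4)->(1,5)->EXIT | p2:escaped

ESCAPED ESCAPED ESCAPED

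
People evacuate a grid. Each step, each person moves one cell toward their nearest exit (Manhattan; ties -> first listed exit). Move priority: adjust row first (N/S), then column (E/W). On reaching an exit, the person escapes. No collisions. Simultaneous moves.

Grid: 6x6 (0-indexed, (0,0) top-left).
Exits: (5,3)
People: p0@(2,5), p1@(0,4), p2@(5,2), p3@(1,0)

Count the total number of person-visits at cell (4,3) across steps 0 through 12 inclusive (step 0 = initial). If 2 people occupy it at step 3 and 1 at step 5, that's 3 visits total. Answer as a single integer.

Step 0: p0@(2,5) p1@(0,4) p2@(5,2) p3@(1,0) -> at (4,3): 0 [-], cum=0
Step 1: p0@(3,5) p1@(1,4) p2@ESC p3@(2,0) -> at (4,3): 0 [-], cum=0
Step 2: p0@(4,5) p1@(2,4) p2@ESC p3@(3,0) -> at (4,3): 0 [-], cum=0
Step 3: p0@(5,5) p1@(3,4) p2@ESC p3@(4,0) -> at (4,3): 0 [-], cum=0
Step 4: p0@(5,4) p1@(4,4) p2@ESC p3@(5,0) -> at (4,3): 0 [-], cum=0
Step 5: p0@ESC p1@(5,4) p2@ESC p3@(5,1) -> at (4,3): 0 [-], cum=0
Step 6: p0@ESC p1@ESC p2@ESC p3@(5,2) -> at (4,3): 0 [-], cum=0
Step 7: p0@ESC p1@ESC p2@ESC p3@ESC -> at (4,3): 0 [-], cum=0
Total visits = 0

Answer: 0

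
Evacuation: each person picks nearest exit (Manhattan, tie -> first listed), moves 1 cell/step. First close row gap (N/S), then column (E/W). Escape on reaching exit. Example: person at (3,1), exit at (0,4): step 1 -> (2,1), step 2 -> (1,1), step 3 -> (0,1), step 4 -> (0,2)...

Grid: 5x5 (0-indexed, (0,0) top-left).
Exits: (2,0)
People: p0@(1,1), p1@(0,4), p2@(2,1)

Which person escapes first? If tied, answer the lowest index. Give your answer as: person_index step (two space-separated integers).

Answer: 2 1

Derivation:
Step 1: p0:(1,1)->(2,1) | p1:(0,4)->(1,4) | p2:(2,1)->(2,0)->EXIT
Step 2: p0:(2,1)->(2,0)->EXIT | p1:(1,4)->(2,4) | p2:escaped
Step 3: p0:escaped | p1:(2,4)->(2,3) | p2:escaped
Step 4: p0:escaped | p1:(2,3)->(2,2) | p2:escaped
Step 5: p0:escaped | p1:(2,2)->(2,1) | p2:escaped
Step 6: p0:escaped | p1:(2,1)->(2,0)->EXIT | p2:escaped
Exit steps: [2, 6, 1]
First to escape: p2 at step 1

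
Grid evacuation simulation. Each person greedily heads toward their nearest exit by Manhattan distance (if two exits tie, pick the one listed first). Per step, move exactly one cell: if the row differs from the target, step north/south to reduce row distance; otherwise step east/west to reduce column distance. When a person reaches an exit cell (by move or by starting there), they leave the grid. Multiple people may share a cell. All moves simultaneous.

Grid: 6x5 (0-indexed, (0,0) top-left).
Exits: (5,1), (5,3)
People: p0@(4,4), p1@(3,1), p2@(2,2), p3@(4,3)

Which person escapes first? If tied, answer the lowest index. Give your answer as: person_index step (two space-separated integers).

Step 1: p0:(4,4)->(5,4) | p1:(3,1)->(4,1) | p2:(2,2)->(3,2) | p3:(4,3)->(5,3)->EXIT
Step 2: p0:(5,4)->(5,3)->EXIT | p1:(4,1)->(5,1)->EXIT | p2:(3,2)->(4,2) | p3:escaped
Step 3: p0:escaped | p1:escaped | p2:(4,2)->(5,2) | p3:escaped
Step 4: p0:escaped | p1:escaped | p2:(5,2)->(5,1)->EXIT | p3:escaped
Exit steps: [2, 2, 4, 1]
First to escape: p3 at step 1

Answer: 3 1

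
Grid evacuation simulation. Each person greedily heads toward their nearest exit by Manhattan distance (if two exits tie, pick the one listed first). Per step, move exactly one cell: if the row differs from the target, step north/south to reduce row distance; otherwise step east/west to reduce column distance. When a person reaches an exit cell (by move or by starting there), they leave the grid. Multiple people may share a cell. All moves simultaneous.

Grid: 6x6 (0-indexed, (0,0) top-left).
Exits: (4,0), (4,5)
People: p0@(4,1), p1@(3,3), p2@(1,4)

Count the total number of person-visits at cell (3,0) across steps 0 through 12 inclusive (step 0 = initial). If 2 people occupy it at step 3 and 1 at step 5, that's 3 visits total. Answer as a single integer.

Answer: 0

Derivation:
Step 0: p0@(4,1) p1@(3,3) p2@(1,4) -> at (3,0): 0 [-], cum=0
Step 1: p0@ESC p1@(4,3) p2@(2,4) -> at (3,0): 0 [-], cum=0
Step 2: p0@ESC p1@(4,4) p2@(3,4) -> at (3,0): 0 [-], cum=0
Step 3: p0@ESC p1@ESC p2@(4,4) -> at (3,0): 0 [-], cum=0
Step 4: p0@ESC p1@ESC p2@ESC -> at (3,0): 0 [-], cum=0
Total visits = 0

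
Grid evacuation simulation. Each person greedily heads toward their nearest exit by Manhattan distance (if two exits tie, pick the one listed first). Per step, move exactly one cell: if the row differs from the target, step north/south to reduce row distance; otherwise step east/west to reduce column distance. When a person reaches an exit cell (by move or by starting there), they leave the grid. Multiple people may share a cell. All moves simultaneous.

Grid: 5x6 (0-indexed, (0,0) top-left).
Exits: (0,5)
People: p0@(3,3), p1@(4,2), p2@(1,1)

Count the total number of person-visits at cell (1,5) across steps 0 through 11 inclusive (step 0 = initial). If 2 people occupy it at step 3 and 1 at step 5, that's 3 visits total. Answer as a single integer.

Answer: 0

Derivation:
Step 0: p0@(3,3) p1@(4,2) p2@(1,1) -> at (1,5): 0 [-], cum=0
Step 1: p0@(2,3) p1@(3,2) p2@(0,1) -> at (1,5): 0 [-], cum=0
Step 2: p0@(1,3) p1@(2,2) p2@(0,2) -> at (1,5): 0 [-], cum=0
Step 3: p0@(0,3) p1@(1,2) p2@(0,3) -> at (1,5): 0 [-], cum=0
Step 4: p0@(0,4) p1@(0,2) p2@(0,4) -> at (1,5): 0 [-], cum=0
Step 5: p0@ESC p1@(0,3) p2@ESC -> at (1,5): 0 [-], cum=0
Step 6: p0@ESC p1@(0,4) p2@ESC -> at (1,5): 0 [-], cum=0
Step 7: p0@ESC p1@ESC p2@ESC -> at (1,5): 0 [-], cum=0
Total visits = 0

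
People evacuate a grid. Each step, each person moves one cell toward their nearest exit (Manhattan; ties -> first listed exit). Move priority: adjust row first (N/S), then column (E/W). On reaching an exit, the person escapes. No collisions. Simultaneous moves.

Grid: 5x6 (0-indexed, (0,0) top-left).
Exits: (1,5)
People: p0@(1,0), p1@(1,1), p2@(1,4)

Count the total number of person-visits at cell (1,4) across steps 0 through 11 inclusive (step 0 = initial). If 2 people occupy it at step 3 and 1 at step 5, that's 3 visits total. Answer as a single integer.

Step 0: p0@(1,0) p1@(1,1) p2@(1,4) -> at (1,4): 1 [p2], cum=1
Step 1: p0@(1,1) p1@(1,2) p2@ESC -> at (1,4): 0 [-], cum=1
Step 2: p0@(1,2) p1@(1,3) p2@ESC -> at (1,4): 0 [-], cum=1
Step 3: p0@(1,3) p1@(1,4) p2@ESC -> at (1,4): 1 [p1], cum=2
Step 4: p0@(1,4) p1@ESC p2@ESC -> at (1,4): 1 [p0], cum=3
Step 5: p0@ESC p1@ESC p2@ESC -> at (1,4): 0 [-], cum=3
Total visits = 3

Answer: 3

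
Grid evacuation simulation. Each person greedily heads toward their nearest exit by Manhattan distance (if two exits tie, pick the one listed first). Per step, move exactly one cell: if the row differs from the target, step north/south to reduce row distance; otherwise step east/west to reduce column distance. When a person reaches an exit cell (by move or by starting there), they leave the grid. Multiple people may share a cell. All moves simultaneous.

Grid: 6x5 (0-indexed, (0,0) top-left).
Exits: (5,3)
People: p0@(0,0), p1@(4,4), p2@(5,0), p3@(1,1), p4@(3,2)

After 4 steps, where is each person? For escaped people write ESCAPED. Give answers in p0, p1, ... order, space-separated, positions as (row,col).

Step 1: p0:(0,0)->(1,0) | p1:(4,4)->(5,4) | p2:(5,0)->(5,1) | p3:(1,1)->(2,1) | p4:(3,2)->(4,2)
Step 2: p0:(1,0)->(2,0) | p1:(5,4)->(5,3)->EXIT | p2:(5,1)->(5,2) | p3:(2,1)->(3,1) | p4:(4,2)->(5,2)
Step 3: p0:(2,0)->(3,0) | p1:escaped | p2:(5,2)->(5,3)->EXIT | p3:(3,1)->(4,1) | p4:(5,2)->(5,3)->EXIT
Step 4: p0:(3,0)->(4,0) | p1:escaped | p2:escaped | p3:(4,1)->(5,1) | p4:escaped

(4,0) ESCAPED ESCAPED (5,1) ESCAPED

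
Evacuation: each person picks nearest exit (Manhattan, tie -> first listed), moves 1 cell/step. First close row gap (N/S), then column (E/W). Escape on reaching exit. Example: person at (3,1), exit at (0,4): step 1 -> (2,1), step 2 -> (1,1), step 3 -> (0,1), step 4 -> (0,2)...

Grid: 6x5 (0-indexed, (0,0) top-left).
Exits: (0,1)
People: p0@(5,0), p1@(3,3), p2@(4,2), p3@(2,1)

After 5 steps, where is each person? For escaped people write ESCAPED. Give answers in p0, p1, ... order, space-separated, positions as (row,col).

Step 1: p0:(5,0)->(4,0) | p1:(3,3)->(2,3) | p2:(4,2)->(3,2) | p3:(2,1)->(1,1)
Step 2: p0:(4,0)->(3,0) | p1:(2,3)->(1,3) | p2:(3,2)->(2,2) | p3:(1,1)->(0,1)->EXIT
Step 3: p0:(3,0)->(2,0) | p1:(1,3)->(0,3) | p2:(2,2)->(1,2) | p3:escaped
Step 4: p0:(2,0)->(1,0) | p1:(0,3)->(0,2) | p2:(1,2)->(0,2) | p3:escaped
Step 5: p0:(1,0)->(0,0) | p1:(0,2)->(0,1)->EXIT | p2:(0,2)->(0,1)->EXIT | p3:escaped

(0,0) ESCAPED ESCAPED ESCAPED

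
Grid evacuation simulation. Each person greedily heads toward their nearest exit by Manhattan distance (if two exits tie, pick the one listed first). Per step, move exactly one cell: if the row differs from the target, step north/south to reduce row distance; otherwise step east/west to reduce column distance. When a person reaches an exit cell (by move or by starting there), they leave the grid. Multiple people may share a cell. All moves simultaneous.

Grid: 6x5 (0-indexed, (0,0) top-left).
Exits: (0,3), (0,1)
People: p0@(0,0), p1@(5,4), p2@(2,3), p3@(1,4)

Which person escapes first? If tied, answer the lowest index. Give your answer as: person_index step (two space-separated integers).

Answer: 0 1

Derivation:
Step 1: p0:(0,0)->(0,1)->EXIT | p1:(5,4)->(4,4) | p2:(2,3)->(1,3) | p3:(1,4)->(0,4)
Step 2: p0:escaped | p1:(4,4)->(3,4) | p2:(1,3)->(0,3)->EXIT | p3:(0,4)->(0,3)->EXIT
Step 3: p0:escaped | p1:(3,4)->(2,4) | p2:escaped | p3:escaped
Step 4: p0:escaped | p1:(2,4)->(1,4) | p2:escaped | p3:escaped
Step 5: p0:escaped | p1:(1,4)->(0,4) | p2:escaped | p3:escaped
Step 6: p0:escaped | p1:(0,4)->(0,3)->EXIT | p2:escaped | p3:escaped
Exit steps: [1, 6, 2, 2]
First to escape: p0 at step 1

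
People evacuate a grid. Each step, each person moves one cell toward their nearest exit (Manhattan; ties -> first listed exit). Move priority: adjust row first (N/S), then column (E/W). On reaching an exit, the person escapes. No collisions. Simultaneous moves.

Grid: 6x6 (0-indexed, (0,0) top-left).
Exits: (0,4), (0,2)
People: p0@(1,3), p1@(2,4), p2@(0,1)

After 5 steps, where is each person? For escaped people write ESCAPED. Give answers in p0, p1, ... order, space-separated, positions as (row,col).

Step 1: p0:(1,3)->(0,3) | p1:(2,4)->(1,4) | p2:(0,1)->(0,2)->EXIT
Step 2: p0:(0,3)->(0,4)->EXIT | p1:(1,4)->(0,4)->EXIT | p2:escaped

ESCAPED ESCAPED ESCAPED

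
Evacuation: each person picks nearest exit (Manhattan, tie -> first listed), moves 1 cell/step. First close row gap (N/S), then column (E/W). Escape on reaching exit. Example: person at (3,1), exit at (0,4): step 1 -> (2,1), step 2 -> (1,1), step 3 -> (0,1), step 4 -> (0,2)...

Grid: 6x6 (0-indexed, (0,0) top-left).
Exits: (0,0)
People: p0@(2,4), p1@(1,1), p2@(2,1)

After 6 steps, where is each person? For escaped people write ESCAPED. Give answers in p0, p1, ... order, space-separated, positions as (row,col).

Step 1: p0:(2,4)->(1,4) | p1:(1,1)->(0,1) | p2:(2,1)->(1,1)
Step 2: p0:(1,4)->(0,4) | p1:(0,1)->(0,0)->EXIT | p2:(1,1)->(0,1)
Step 3: p0:(0,4)->(0,3) | p1:escaped | p2:(0,1)->(0,0)->EXIT
Step 4: p0:(0,3)->(0,2) | p1:escaped | p2:escaped
Step 5: p0:(0,2)->(0,1) | p1:escaped | p2:escaped
Step 6: p0:(0,1)->(0,0)->EXIT | p1:escaped | p2:escaped

ESCAPED ESCAPED ESCAPED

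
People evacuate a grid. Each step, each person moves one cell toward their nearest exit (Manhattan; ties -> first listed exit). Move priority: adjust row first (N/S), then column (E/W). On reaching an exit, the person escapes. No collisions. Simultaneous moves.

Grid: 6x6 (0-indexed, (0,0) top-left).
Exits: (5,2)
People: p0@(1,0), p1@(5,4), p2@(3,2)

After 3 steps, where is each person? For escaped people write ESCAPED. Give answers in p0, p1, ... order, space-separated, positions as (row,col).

Step 1: p0:(1,0)->(2,0) | p1:(5,4)->(5,3) | p2:(3,2)->(4,2)
Step 2: p0:(2,0)->(3,0) | p1:(5,3)->(5,2)->EXIT | p2:(4,2)->(5,2)->EXIT
Step 3: p0:(3,0)->(4,0) | p1:escaped | p2:escaped

(4,0) ESCAPED ESCAPED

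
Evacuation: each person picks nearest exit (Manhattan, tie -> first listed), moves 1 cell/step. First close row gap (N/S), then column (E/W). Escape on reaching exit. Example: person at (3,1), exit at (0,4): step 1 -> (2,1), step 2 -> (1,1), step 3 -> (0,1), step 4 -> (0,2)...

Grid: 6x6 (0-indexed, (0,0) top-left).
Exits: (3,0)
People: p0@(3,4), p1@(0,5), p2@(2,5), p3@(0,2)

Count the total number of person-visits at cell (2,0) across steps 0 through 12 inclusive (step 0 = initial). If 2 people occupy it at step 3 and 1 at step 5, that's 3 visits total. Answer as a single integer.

Step 0: p0@(3,4) p1@(0,5) p2@(2,5) p3@(0,2) -> at (2,0): 0 [-], cum=0
Step 1: p0@(3,3) p1@(1,5) p2@(3,5) p3@(1,2) -> at (2,0): 0 [-], cum=0
Step 2: p0@(3,2) p1@(2,5) p2@(3,4) p3@(2,2) -> at (2,0): 0 [-], cum=0
Step 3: p0@(3,1) p1@(3,5) p2@(3,3) p3@(3,2) -> at (2,0): 0 [-], cum=0
Step 4: p0@ESC p1@(3,4) p2@(3,2) p3@(3,1) -> at (2,0): 0 [-], cum=0
Step 5: p0@ESC p1@(3,3) p2@(3,1) p3@ESC -> at (2,0): 0 [-], cum=0
Step 6: p0@ESC p1@(3,2) p2@ESC p3@ESC -> at (2,0): 0 [-], cum=0
Step 7: p0@ESC p1@(3,1) p2@ESC p3@ESC -> at (2,0): 0 [-], cum=0
Step 8: p0@ESC p1@ESC p2@ESC p3@ESC -> at (2,0): 0 [-], cum=0
Total visits = 0

Answer: 0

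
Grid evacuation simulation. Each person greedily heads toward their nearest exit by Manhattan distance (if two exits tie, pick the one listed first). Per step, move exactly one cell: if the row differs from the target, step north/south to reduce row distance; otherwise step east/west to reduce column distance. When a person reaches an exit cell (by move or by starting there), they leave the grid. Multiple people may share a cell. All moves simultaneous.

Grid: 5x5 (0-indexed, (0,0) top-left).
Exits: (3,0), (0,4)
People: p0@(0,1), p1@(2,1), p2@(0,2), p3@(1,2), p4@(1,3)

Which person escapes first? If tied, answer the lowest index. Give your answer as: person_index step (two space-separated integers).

Answer: 1 2

Derivation:
Step 1: p0:(0,1)->(0,2) | p1:(2,1)->(3,1) | p2:(0,2)->(0,3) | p3:(1,2)->(0,2) | p4:(1,3)->(0,3)
Step 2: p0:(0,2)->(0,3) | p1:(3,1)->(3,0)->EXIT | p2:(0,3)->(0,4)->EXIT | p3:(0,2)->(0,3) | p4:(0,3)->(0,4)->EXIT
Step 3: p0:(0,3)->(0,4)->EXIT | p1:escaped | p2:escaped | p3:(0,3)->(0,4)->EXIT | p4:escaped
Exit steps: [3, 2, 2, 3, 2]
First to escape: p1 at step 2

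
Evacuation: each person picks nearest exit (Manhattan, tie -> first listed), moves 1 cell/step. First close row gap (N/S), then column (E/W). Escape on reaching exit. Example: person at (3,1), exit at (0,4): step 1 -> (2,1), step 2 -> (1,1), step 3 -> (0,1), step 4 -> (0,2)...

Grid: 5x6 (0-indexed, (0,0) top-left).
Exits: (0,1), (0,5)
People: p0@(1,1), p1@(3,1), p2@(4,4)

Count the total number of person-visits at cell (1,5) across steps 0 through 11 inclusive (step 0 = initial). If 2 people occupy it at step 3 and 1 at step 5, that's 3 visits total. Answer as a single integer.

Step 0: p0@(1,1) p1@(3,1) p2@(4,4) -> at (1,5): 0 [-], cum=0
Step 1: p0@ESC p1@(2,1) p2@(3,4) -> at (1,5): 0 [-], cum=0
Step 2: p0@ESC p1@(1,1) p2@(2,4) -> at (1,5): 0 [-], cum=0
Step 3: p0@ESC p1@ESC p2@(1,4) -> at (1,5): 0 [-], cum=0
Step 4: p0@ESC p1@ESC p2@(0,4) -> at (1,5): 0 [-], cum=0
Step 5: p0@ESC p1@ESC p2@ESC -> at (1,5): 0 [-], cum=0
Total visits = 0

Answer: 0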